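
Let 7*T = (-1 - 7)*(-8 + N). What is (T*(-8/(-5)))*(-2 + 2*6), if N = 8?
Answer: 0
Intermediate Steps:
T = 0 (T = ((-1 - 7)*(-8 + 8))/7 = (-8*0)/7 = (⅐)*0 = 0)
(T*(-8/(-5)))*(-2 + 2*6) = (0*(-8/(-5)))*(-2 + 2*6) = (0*(-8*(-⅕)))*(-2 + 12) = (0*(8/5))*10 = 0*10 = 0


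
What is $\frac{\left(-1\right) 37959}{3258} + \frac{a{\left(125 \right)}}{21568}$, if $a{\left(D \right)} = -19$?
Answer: $- \frac{136460269}{11711424} \approx -11.652$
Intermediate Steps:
$\frac{\left(-1\right) 37959}{3258} + \frac{a{\left(125 \right)}}{21568} = \frac{\left(-1\right) 37959}{3258} - \frac{19}{21568} = \left(-37959\right) \frac{1}{3258} - \frac{19}{21568} = - \frac{12653}{1086} - \frac{19}{21568} = - \frac{136460269}{11711424}$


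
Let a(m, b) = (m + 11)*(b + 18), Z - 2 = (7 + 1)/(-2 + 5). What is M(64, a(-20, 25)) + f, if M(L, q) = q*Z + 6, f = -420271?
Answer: -422071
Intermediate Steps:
Z = 14/3 (Z = 2 + (7 + 1)/(-2 + 5) = 2 + 8/3 = 14/3 ≈ 4.6667)
a(m, b) = (11 + m)*(18 + b)
M(L, q) = 6 + 14*q/3 (M(L, q) = q*(14/3) + 6 = 14*q/3 + 6 = 6 + 14*q/3)
M(64, a(-20, 25)) + f = (6 + 14*(198 + 11*25 + 18*(-20) + 25*(-20))/3) - 420271 = (6 + 14*(198 + 275 - 360 - 500)/3) - 420271 = (6 + (14/3)*(-387)) - 420271 = (6 - 1806) - 420271 = -1800 - 420271 = -422071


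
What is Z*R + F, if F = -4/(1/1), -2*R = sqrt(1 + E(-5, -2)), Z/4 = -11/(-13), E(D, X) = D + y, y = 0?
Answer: -4 - 44*I/13 ≈ -4.0 - 3.3846*I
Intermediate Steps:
E(D, X) = D (E(D, X) = D + 0 = D)
Z = 44/13 (Z = 4*(-11/(-13)) = 4*(-11*(-1/13)) = 4*(11/13) = 44/13 ≈ 3.3846)
R = -I (R = -sqrt(1 - 5)/2 = -I ≈ -1.0*I)
F = -4 (F = -4/1 = -4*1 = -4)
Z*R + F = 44*(-I)/13 - 4 = -44*I/13 - 4 = -4 - 44*I/13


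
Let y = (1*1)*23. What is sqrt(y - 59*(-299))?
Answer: 16*sqrt(69) ≈ 132.91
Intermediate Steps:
y = 23 (y = 1*23 = 23)
sqrt(y - 59*(-299)) = sqrt(23 - 59*(-299)) = sqrt(23 + 17641) = sqrt(17664) = 16*sqrt(69)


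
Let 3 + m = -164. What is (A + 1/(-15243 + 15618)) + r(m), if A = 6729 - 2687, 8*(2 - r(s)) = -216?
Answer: 1526626/375 ≈ 4071.0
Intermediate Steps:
m = -167 (m = -3 - 164 = -167)
r(s) = 29 (r(s) = 2 - ⅛*(-216) = 2 + 27 = 29)
A = 4042
(A + 1/(-15243 + 15618)) + r(m) = (4042 + 1/(-15243 + 15618)) + 29 = (4042 + 1/375) + 29 = 1515751/375 + 29 = 1526626/375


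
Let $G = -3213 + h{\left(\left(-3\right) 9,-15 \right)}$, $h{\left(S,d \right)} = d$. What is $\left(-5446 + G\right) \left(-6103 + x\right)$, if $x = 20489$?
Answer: $-124784164$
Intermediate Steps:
$G = -3228$ ($G = -3213 - 15 = -3228$)
$\left(-5446 + G\right) \left(-6103 + x\right) = \left(-5446 - 3228\right) \left(-6103 + 20489\right) = \left(-8674\right) 14386 = -124784164$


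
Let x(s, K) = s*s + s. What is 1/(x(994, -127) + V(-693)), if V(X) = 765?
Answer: 1/989795 ≈ 1.0103e-6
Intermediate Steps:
x(s, K) = s + s² (x(s, K) = s² + s = s + s²)
1/(x(994, -127) + V(-693)) = 1/(994*(1 + 994) + 765) = 1/(994*995 + 765) = 1/(989030 + 765) = 1/989795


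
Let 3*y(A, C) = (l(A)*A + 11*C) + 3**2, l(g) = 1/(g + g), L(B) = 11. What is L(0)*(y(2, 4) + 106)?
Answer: 8173/6 ≈ 1362.2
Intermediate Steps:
l(g) = 1/(2*g)
y(A, C) = 19/6 + 11*C/3 (y(A, C) = (((1/(2*A))*A + 11*C) + 3**2)/3 = ((1/2 + 11*C) + 9)/3 = (19/2 + 11*C)/3 = 19/6 + 11*C/3)
L(0)*(y(2, 4) + 106) = 11*((19/6 + (11/3)*4) + 106) = 11*((19/6 + 44/3) + 106) = 11*(107/6 + 106) = 11*(743/6) = 8173/6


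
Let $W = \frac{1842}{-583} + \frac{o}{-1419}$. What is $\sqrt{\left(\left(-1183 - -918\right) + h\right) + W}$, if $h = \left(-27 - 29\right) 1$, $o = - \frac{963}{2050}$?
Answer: $\frac{3 i \sqrt{3805025410399994}}{10278290} \approx 18.004 i$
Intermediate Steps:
$o = - \frac{963}{2050}$ ($o = \left(-963\right) \frac{1}{2050} = - \frac{963}{2050} \approx -0.46976$)
$W = - \frac{162355287}{51391450}$ ($W = \frac{1842}{-583} - \frac{963}{2050 \left(-1419\right)} = 1842 \left(- \frac{1}{583}\right) - - \frac{321}{969650} = - \frac{1842}{583} + \frac{321}{969650} = - \frac{162355287}{51391450} \approx -3.1592$)
$h = -56$ ($h = \left(-27 - 29\right) 1 = \left(-56\right) 1 = -56$)
$\sqrt{\left(\left(-1183 - -918\right) + h\right) + W} = \sqrt{\left(\left(-1183 - -918\right) - 56\right) - \frac{162355287}{51391450}} = \sqrt{\left(\left(-1183 + 918\right) - 56\right) - \frac{162355287}{51391450}} = \sqrt{\left(-265 - 56\right) - \frac{162355287}{51391450}} = \sqrt{-321 - \frac{162355287}{51391450}} = \sqrt{- \frac{16659010737}{51391450}} = \frac{3 i \sqrt{3805025410399994}}{10278290}$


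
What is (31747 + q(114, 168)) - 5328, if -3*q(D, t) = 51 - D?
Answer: 26440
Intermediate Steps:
q(D, t) = -17 + D/3 (q(D, t) = -(51 - D)/3 = -17 + D/3)
(31747 + q(114, 168)) - 5328 = (31747 + (-17 + (⅓)*114)) - 5328 = (31747 + (-17 + 38)) - 5328 = (31747 + 21) - 5328 = 31768 - 5328 = 26440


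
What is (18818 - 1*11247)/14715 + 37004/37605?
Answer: 507169/338445 ≈ 1.4985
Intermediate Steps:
(18818 - 1*11247)/14715 + 37004/37605 = (18818 - 11247)*(1/14715) + 37004*(1/37605) = 7571*(1/14715) + 37004/37605 = 7571/14715 + 37004/37605 = 507169/338445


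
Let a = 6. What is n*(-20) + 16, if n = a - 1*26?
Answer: 416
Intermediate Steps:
n = -20 (n = 6 - 1*26 = 6 - 26 = -20)
n*(-20) + 16 = -20*(-20) + 16 = 400 + 16 = 416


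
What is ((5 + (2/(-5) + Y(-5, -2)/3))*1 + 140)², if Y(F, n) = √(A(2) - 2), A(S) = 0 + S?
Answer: 522729/25 ≈ 20909.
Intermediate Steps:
A(S) = S
Y(F, n) = 0 (Y(F, n) = √(2 - 2) = √0 = 0)
((5 + (2/(-5) + Y(-5, -2)/3))*1 + 140)² = ((5 + (2/(-5) + 0/3))*1 + 140)² = ((5 + (2*(-⅕) + 0*(⅓)))*1 + 140)² = ((5 + (-⅖ + 0))*1 + 140)² = ((5 - ⅖)*1 + 140)² = ((23/5)*1 + 140)² = (23/5 + 140)² = (723/5)² = 522729/25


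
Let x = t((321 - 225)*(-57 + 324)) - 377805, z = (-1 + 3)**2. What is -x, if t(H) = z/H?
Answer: 2420974439/6408 ≈ 3.7781e+5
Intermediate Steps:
z = 4 (z = 2**2 = 4)
t(H) = 4/H
x = -2420974439/6408 (x = 4/(((321 - 225)*(-57 + 324))) - 377805 = 4/((96*267)) - 377805 = 4/25632 - 377805 = 4*(1/25632) - 377805 = 1/6408 - 377805 = -2420974439/6408 ≈ -3.7781e+5)
-x = -1*(-2420974439/6408) = 2420974439/6408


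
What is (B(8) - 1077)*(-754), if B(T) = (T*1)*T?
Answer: 763802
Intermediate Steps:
B(T) = T² (B(T) = T*T = T²)
(B(8) - 1077)*(-754) = (8² - 1077)*(-754) = (64 - 1077)*(-754) = -1013*(-754) = 763802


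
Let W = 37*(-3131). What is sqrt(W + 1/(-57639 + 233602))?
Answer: 2*I*sqrt(896742009772645)/175963 ≈ 340.36*I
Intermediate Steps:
W = -115847
sqrt(W + 1/(-57639 + 233602)) = sqrt(-115847 + 1/(-57639 + 233602)) = sqrt(-115847 + 1/175963) = sqrt(-20384785660/175963) = 2*I*sqrt(896742009772645)/175963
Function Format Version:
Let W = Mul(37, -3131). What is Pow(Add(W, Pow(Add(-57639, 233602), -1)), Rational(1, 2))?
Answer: Mul(Rational(2, 175963), I, Pow(896742009772645, Rational(1, 2))) ≈ Mul(340.36, I)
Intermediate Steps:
W = -115847
Pow(Add(W, Pow(Add(-57639, 233602), -1)), Rational(1, 2)) = Pow(Add(-115847, Pow(Add(-57639, 233602), -1)), Rational(1, 2)) = Pow(Add(-115847, Pow(175963, -1)), Rational(1, 2)) = Pow(Add(-115847, Rational(1, 175963)), Rational(1, 2)) = Pow(Rational(-20384785660, 175963), Rational(1, 2)) = Mul(Rational(2, 175963), I, Pow(896742009772645, Rational(1, 2)))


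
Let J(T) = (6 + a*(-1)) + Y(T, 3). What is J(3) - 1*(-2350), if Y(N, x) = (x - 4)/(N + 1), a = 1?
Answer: 9419/4 ≈ 2354.8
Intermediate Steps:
Y(N, x) = (-4 + x)/(1 + N)
J(T) = 5 - 1/(1 + T) (J(T) = (6 + 1*(-1)) + (-4 + 3)/(1 + T) = (6 - 1) - 1/(1 + T) = 5 - 1/(1 + T))
J(3) - 1*(-2350) = (4 + 5*3)/(1 + 3) - 1*(-2350) = (4 + 15)/4 + 2350 = (¼)*19 + 2350 = 19/4 + 2350 = 9419/4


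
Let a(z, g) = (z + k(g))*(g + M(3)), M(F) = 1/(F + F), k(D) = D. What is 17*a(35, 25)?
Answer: 25670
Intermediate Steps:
M(F) = 1/(2*F)
a(z, g) = (⅙ + g)*(g + z) (a(z, g) = (z + g)*(g + (½)/3) = (g + z)*(g + (½)*(⅓)) = (g + z)*(g + ⅙) = (g + z)*(⅙ + g) = (⅙ + g)*(g + z))
17*a(35, 25) = 17*(25² + (⅙)*25 + (⅙)*35 + 25*35) = 17*(625 + 25/6 + 35/6 + 875) = 17*1510 = 25670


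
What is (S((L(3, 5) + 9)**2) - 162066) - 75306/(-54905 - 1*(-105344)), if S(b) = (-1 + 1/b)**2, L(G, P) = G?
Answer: -56501954190323/348634368 ≈ -1.6207e+5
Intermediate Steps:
(S((L(3, 5) + 9)**2) - 162066) - 75306/(-54905 - 1*(-105344)) = ((-1 + (3 + 9)**2)**2/((3 + 9)**2)**2 - 162066) - 75306/(-54905 - 1*(-105344)) = ((-1 + 12**2)**2/(12**2)**2 - 162066) - 75306/(-54905 + 105344) = ((-1 + 144)**2/144**2 - 162066) - 75306/50439 = ((1/20736)*143**2 - 162066) - 75306*1/50439 = ((1/20736)*20449 - 162066) - 25102/16813 = (20449/20736 - 162066) - 25102/16813 = -3360580127/20736 - 25102/16813 = -56501954190323/348634368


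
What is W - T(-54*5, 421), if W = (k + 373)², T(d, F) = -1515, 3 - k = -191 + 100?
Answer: 219604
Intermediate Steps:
k = 94 (k = 3 - (-191 + 100) = 3 - 1*(-91) = 3 + 91 = 94)
W = 218089 (W = (94 + 373)² = 467² = 218089)
W - T(-54*5, 421) = 218089 - 1*(-1515) = 218089 + 1515 = 219604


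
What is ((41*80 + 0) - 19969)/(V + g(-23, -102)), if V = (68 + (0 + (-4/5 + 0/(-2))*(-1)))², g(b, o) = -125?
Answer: -417225/115211 ≈ -3.6214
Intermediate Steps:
V = 118336/25 (V = (68 + (0 + (-4*⅕ + 0*(-½))*(-1)))² = (68 + (0 + (-⅘ + 0)*(-1)))² = (68 + (0 - ⅘*(-1)))² = (68 + (0 + ⅘))² = (68 + ⅘)² = (344/5)² = 118336/25 ≈ 4733.4)
((41*80 + 0) - 19969)/(V + g(-23, -102)) = ((41*80 + 0) - 19969)/(118336/25 - 125) = ((3280 + 0) - 19969)/(115211/25) = (3280 - 19969)*(25/115211) = -16689*25/115211 = -417225/115211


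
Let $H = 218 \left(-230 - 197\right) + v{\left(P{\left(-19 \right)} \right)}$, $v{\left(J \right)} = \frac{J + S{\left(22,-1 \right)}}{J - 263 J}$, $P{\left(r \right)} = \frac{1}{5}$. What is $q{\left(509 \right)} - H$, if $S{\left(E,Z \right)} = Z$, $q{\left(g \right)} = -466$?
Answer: $\frac{12133218}{131} \approx 92620.0$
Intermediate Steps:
$P{\left(r \right)} = \frac{1}{5}$
$v{\left(J \right)} = - \frac{-1 + J}{262 J}$ ($v{\left(J \right)} = \frac{J - 1}{J - 263 J} = \frac{-1 + J}{\left(-262\right) J} = \left(-1 + J\right) \left(- \frac{1}{262 J}\right) = - \frac{-1 + J}{262 J}$)
$H = - \frac{12194264}{131}$ ($H = 218 \left(-230 - 197\right) + \frac{\frac{1}{\frac{1}{5}} \left(1 - \frac{1}{5}\right)}{262} = 218 \left(-427\right) + \frac{1}{262} \cdot 5 \left(1 - \frac{1}{5}\right) = -93086 + \frac{1}{262} \cdot 5 \cdot \frac{4}{5} = -93086 + \frac{2}{131} = - \frac{12194264}{131} \approx -93086.0$)
$q{\left(509 \right)} - H = -466 - - \frac{12194264}{131} = -466 + \frac{12194264}{131} = \frac{12133218}{131}$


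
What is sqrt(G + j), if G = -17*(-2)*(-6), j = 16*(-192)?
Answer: 6*I*sqrt(91) ≈ 57.236*I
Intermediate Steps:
j = -3072
G = -204 (G = 34*(-6) = -204)
sqrt(G + j) = sqrt(-204 - 3072) = sqrt(-3276) = 6*I*sqrt(91)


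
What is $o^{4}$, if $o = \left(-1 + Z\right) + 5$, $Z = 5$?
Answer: $6561$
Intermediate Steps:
$o = 9$ ($o = \left(-1 + 5\right) + 5 = 4 + 5 = 9$)
$o^{4} = 9^{4} = 6561$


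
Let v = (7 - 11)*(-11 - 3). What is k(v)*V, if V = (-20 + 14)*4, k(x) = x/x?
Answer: -24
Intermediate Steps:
v = 56 (v = -4*(-14) = 56)
k(x) = 1
V = -24 (V = -6*4 = -24)
k(v)*V = 1*(-24) = -24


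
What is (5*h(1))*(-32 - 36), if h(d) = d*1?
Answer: -340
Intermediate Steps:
h(d) = d
(5*h(1))*(-32 - 36) = (5*1)*(-32 - 36) = 5*(-68) = -340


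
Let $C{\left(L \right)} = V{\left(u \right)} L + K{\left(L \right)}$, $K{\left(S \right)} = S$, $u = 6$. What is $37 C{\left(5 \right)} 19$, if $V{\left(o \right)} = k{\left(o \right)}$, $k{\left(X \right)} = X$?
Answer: $24605$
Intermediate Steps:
$V{\left(o \right)} = o$
$C{\left(L \right)} = 7 L$ ($C{\left(L \right)} = 6 L + L = 7 L$)
$37 C{\left(5 \right)} 19 = 37 \cdot 7 \cdot 5 \cdot 19 = 37 \cdot 35 \cdot 19 = 1295 \cdot 19 = 24605$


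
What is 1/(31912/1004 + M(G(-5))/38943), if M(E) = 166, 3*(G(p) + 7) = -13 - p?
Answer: 9774693/310728920 ≈ 0.031457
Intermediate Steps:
G(p) = -34/3 - p/3 (G(p) = -7 + (-13 - p)/3 = -7 + (-13/3 - p/3) = -34/3 - p/3)
1/(31912/1004 + M(G(-5))/38943) = 1/(31912/1004 + 166/38943) = 1/(31912*(1/1004) + 166*(1/38943)) = 1/(7978/251 + 166/38943) = 1/(310728920/9774693) = 9774693/310728920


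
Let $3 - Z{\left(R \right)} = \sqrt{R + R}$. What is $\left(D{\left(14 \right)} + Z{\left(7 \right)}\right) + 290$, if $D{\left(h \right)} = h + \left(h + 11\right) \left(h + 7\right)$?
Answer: $832 - \sqrt{14} \approx 828.26$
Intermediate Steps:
$Z{\left(R \right)} = 3 - \sqrt{2} \sqrt{R}$ ($Z{\left(R \right)} = 3 - \sqrt{R + R} = 3 - \sqrt{2 R} = 3 - \sqrt{2} \sqrt{R}$)
$D{\left(h \right)} = h + \left(7 + h\right) \left(11 + h\right)$ ($D{\left(h \right)} = h + \left(11 + h\right) \left(7 + h\right) = h + \left(7 + h\right) \left(11 + h\right)$)
$\left(D{\left(14 \right)} + Z{\left(7 \right)}\right) + 290 = \left(\left(77 + 14^{2} + 19 \cdot 14\right) + \left(3 - \sqrt{2} \sqrt{7}\right)\right) + 290 = \left(\left(77 + 196 + 266\right) + \left(3 - \sqrt{14}\right)\right) + 290 = \left(539 + \left(3 - \sqrt{14}\right)\right) + 290 = \left(542 - \sqrt{14}\right) + 290 = 832 - \sqrt{14}$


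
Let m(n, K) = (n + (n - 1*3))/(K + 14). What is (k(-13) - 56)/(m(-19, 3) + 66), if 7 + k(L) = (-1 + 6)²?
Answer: -646/1081 ≈ -0.59760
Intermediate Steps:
k(L) = 18 (k(L) = -7 + (-1 + 6)² = -7 + 5² = -7 + 25 = 18)
m(n, K) = (-3 + 2*n)/(14 + K) (m(n, K) = (n + (n - 3))/(14 + K) = (n + (-3 + n))/(14 + K) = (-3 + 2*n)/(14 + K))
(k(-13) - 56)/(m(-19, 3) + 66) = (18 - 56)/((-3 + 2*(-19))/(14 + 3) + 66) = -38/((-3 - 38)/17 + 66) = -38/((1/17)*(-41) + 66) = -38/(-41/17 + 66) = -38/1081/17 = -38*17/1081 = -646/1081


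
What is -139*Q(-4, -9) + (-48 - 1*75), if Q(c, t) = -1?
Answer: 16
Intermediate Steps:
-139*Q(-4, -9) + (-48 - 1*75) = -139*(-1) + (-48 - 1*75) = 139 + (-48 - 75) = 139 - 123 = 16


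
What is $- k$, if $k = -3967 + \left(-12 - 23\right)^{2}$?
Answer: $2742$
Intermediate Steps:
$k = -2742$ ($k = -3967 + \left(-35\right)^{2} = -3967 + 1225 = -2742$)
$- k = \left(-1\right) \left(-2742\right) = 2742$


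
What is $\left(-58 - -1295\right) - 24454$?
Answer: $-23217$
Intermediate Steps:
$\left(-58 - -1295\right) - 24454 = \left(-58 + 1295\right) - 24454 = 1237 - 24454 = -23217$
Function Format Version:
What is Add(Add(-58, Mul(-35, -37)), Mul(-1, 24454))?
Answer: -23217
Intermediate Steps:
Add(Add(-58, Mul(-35, -37)), Mul(-1, 24454)) = Add(Add(-58, 1295), -24454) = Add(1237, -24454) = -23217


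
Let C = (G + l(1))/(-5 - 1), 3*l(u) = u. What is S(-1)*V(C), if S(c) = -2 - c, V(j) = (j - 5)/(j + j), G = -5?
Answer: 19/7 ≈ 2.7143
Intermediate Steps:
l(u) = u/3
C = 7/9 (C = (-5 + (1/3)*1)/(-5 - 1) = (-5 + 1/3)/(-6) = -14/3*(-1/6) = 7/9 ≈ 0.77778)
V(j) = (-5 + j)/(2*j) (V(j) = (-5 + j)/((2*j)) = (-5 + j)*(1/(2*j)) = (-5 + j)/(2*j))
S(-1)*V(C) = (-2 - 1*(-1))*((-5 + 7/9)/(2*(7/9))) = (-2 + 1)*((1/2)*(9/7)*(-38/9)) = -1*(-19/7) = 19/7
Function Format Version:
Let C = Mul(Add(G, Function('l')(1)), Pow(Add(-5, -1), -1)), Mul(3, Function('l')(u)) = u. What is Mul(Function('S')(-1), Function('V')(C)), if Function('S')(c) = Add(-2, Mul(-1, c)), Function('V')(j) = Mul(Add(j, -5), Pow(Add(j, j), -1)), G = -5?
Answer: Rational(19, 7) ≈ 2.7143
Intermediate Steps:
Function('l')(u) = Mul(Rational(1, 3), u)
C = Rational(7, 9) (C = Mul(Add(-5, Mul(Rational(1, 3), 1)), Pow(Add(-5, -1), -1)) = Mul(Add(-5, Rational(1, 3)), Pow(-6, -1)) = Mul(Rational(-14, 3), Rational(-1, 6)) = Rational(7, 9) ≈ 0.77778)
Function('V')(j) = Mul(Rational(1, 2), Pow(j, -1), Add(-5, j)) (Function('V')(j) = Mul(Add(-5, j), Pow(Mul(2, j), -1)) = Mul(Add(-5, j), Mul(Rational(1, 2), Pow(j, -1))) = Mul(Rational(1, 2), Pow(j, -1), Add(-5, j)))
Mul(Function('S')(-1), Function('V')(C)) = Mul(Add(-2, Mul(-1, -1)), Mul(Rational(1, 2), Pow(Rational(7, 9), -1), Add(-5, Rational(7, 9)))) = Mul(Add(-2, 1), Mul(Rational(1, 2), Rational(9, 7), Rational(-38, 9))) = Mul(-1, Rational(-19, 7)) = Rational(19, 7)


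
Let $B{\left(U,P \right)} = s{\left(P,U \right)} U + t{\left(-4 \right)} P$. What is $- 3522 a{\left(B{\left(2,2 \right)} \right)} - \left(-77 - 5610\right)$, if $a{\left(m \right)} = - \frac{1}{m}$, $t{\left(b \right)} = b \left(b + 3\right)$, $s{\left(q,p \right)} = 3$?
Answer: $\frac{41570}{7} \approx 5938.6$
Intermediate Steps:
$t{\left(b \right)} = b \left(3 + b\right)$
$B{\left(U,P \right)} = 3 U + 4 P$ ($B{\left(U,P \right)} = 3 U + - 4 \left(3 - 4\right) P = 3 U + \left(-4\right) \left(-1\right) P = 3 U + 4 P$)
$- 3522 a{\left(B{\left(2,2 \right)} \right)} - \left(-77 - 5610\right) = - 3522 \left(- \frac{1}{3 \cdot 2 + 4 \cdot 2}\right) - \left(-77 - 5610\right) = - 3522 \left(- \frac{1}{6 + 8}\right) - \left(-77 - 5610\right) = - 3522 \left(- \frac{1}{14}\right) - -5687 = - 3522 \left(\left(-1\right) \frac{1}{14}\right) + 5687 = \left(-3522\right) \left(- \frac{1}{14}\right) + 5687 = \frac{1761}{7} + 5687 = \frac{41570}{7}$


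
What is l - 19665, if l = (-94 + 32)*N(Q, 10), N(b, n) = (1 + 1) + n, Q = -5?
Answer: -20409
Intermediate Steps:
N(b, n) = 2 + n
l = -744 (l = (-94 + 32)*(2 + 10) = -62*12 = -744)
l - 19665 = -744 - 19665 = -20409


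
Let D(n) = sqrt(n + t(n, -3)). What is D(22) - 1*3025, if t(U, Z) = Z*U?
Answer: -3025 + 2*I*sqrt(11) ≈ -3025.0 + 6.6332*I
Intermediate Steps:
t(U, Z) = U*Z
D(n) = sqrt(2)*sqrt(-n) (D(n) = sqrt(n + n*(-3)) = sqrt(n - 3*n) = sqrt(-2*n) = sqrt(2)*sqrt(-n))
D(22) - 1*3025 = sqrt(2)*sqrt(-1*22) - 1*3025 = sqrt(2)*sqrt(-22) - 3025 = sqrt(2)*(I*sqrt(22)) - 3025 = 2*I*sqrt(11) - 3025 = -3025 + 2*I*sqrt(11)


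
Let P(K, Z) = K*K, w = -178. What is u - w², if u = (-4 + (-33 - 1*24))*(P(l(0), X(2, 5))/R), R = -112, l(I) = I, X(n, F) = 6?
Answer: -31684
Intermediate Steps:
P(K, Z) = K²
u = 0 (u = (-4 + (-33 - 1*24))*(0²/(-112)) = (-4 + (-33 - 24))*(0*(-1/112)) = (-4 - 57)*0 = -61*0 = 0)
u - w² = 0 - 1*(-178)² = 0 - 1*31684 = 0 - 31684 = -31684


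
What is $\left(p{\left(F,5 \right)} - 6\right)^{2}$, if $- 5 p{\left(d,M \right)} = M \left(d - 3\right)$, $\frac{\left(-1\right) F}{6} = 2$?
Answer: $81$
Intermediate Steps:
$F = -12$ ($F = \left(-6\right) 2 = -12$)
$p{\left(d,M \right)} = - \frac{M \left(-3 + d\right)}{5}$ ($p{\left(d,M \right)} = - \frac{M \left(d - 3\right)}{5} = - \frac{M \left(-3 + d\right)}{5}$)
$\left(p{\left(F,5 \right)} - 6\right)^{2} = \left(\frac{1}{5} \cdot 5 \left(3 - -12\right) - 6\right)^{2} = \left(\frac{1}{5} \cdot 5 \left(3 + 12\right) - 6\right)^{2} = \left(\frac{1}{5} \cdot 5 \cdot 15 - 6\right)^{2} = \left(15 - 6\right)^{2} = 9^{2} = 81$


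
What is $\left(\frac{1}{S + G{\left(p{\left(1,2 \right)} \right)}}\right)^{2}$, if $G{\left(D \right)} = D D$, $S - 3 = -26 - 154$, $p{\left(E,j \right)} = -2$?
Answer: $\frac{1}{29929} \approx 3.3412 \cdot 10^{-5}$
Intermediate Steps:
$S = -177$ ($S = 3 - 180 = -177$)
$G{\left(D \right)} = D^{2}$
$\left(\frac{1}{S + G{\left(p{\left(1,2 \right)} \right)}}\right)^{2} = \left(\frac{1}{-177 + \left(-2\right)^{2}}\right)^{2} = \left(\frac{1}{-177 + 4}\right)^{2} = \left(\frac{1}{-173}\right)^{2} = \left(- \frac{1}{173}\right)^{2} = \frac{1}{29929}$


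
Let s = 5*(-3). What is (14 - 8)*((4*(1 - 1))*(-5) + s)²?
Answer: 1350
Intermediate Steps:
s = -15
(14 - 8)*((4*(1 - 1))*(-5) + s)² = (14 - 8)*((4*(1 - 1))*(-5) - 15)² = 6*((4*0)*(-5) - 15)² = 6*(0*(-5) - 15)² = 6*(0 - 15)² = 6*(-15)² = 6*225 = 1350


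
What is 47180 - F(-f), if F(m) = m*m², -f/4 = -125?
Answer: 125047180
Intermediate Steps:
f = 500 (f = -4*(-125) = 500)
F(m) = m³
47180 - F(-f) = 47180 - (-1*500)³ = 47180 - 1*(-500)³ = 47180 - 1*(-125000000) = 47180 + 125000000 = 125047180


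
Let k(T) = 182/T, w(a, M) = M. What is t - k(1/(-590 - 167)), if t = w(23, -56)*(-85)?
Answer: 142534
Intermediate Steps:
t = 4760 (t = -56*(-85) = 4760)
t - k(1/(-590 - 167)) = 4760 - 182/(1/(-590 - 167)) = 4760 - 182/(1/(-757)) = 4760 - 182/(-1/757) = 4760 - 182*(-757) = 4760 - 1*(-137774) = 4760 + 137774 = 142534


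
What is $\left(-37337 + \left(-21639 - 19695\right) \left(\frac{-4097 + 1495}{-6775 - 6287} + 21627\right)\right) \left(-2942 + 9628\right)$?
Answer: $- \frac{13012197776157718}{2177} \approx -5.9771 \cdot 10^{12}$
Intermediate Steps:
$\left(-37337 + \left(-21639 - 19695\right) \left(\frac{-4097 + 1495}{-6775 - 6287} + 21627\right)\right) \left(-2942 + 9628\right) = \left(-37337 - 41334 \left(- \frac{2602}{-13062} + 21627\right)\right) 6686 = \left(-37337 - 41334 \left(\left(-2602\right) \left(- \frac{1}{13062}\right) + 21627\right)\right) 6686 = \left(-37337 - 41334 \left(\frac{1301}{6531} + 21627\right)\right) 6686 = \left(-37337 - \frac{1946104445164}{2177}\right) 6686 = \left(- \frac{1946185727813}{2177}\right) 6686 = - \frac{13012197776157718}{2177}$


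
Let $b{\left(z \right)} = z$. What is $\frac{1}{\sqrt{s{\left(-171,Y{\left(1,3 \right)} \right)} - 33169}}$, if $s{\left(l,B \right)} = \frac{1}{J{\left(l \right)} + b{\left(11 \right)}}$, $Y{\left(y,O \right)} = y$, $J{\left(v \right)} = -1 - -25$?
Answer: $- \frac{i \sqrt{40631990}}{1160914} \approx - 0.0054908 i$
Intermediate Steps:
$J{\left(v \right)} = 24$ ($J{\left(v \right)} = -1 + 25 = 24$)
$s{\left(l,B \right)} = \frac{1}{35}$ ($s{\left(l,B \right)} = \frac{1}{24 + 11} = \frac{1}{35}$)
$\frac{1}{\sqrt{s{\left(-171,Y{\left(1,3 \right)} \right)} - 33169}} = \frac{1}{\sqrt{\frac{1}{35} - 33169}} = \frac{1}{\sqrt{- \frac{1160914}{35}}} = \frac{1}{\frac{1}{35} i \sqrt{40631990}} = - \frac{i \sqrt{40631990}}{1160914}$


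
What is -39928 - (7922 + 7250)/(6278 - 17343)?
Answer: -441788148/11065 ≈ -39927.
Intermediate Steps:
-39928 - (7922 + 7250)/(6278 - 17343) = -39928 - 15172/(-11065) = -39928 - 15172*(-1)/11065 = -39928 - 1*(-15172/11065) = -39928 + 15172/11065 = -441788148/11065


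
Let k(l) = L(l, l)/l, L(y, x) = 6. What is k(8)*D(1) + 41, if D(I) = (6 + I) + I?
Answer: 47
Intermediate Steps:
k(l) = 6/l
D(I) = 6 + 2*I
k(8)*D(1) + 41 = (6/8)*(6 + 2*1) + 41 = (6*(⅛))*(6 + 2) + 41 = (¾)*8 + 41 = 6 + 41 = 47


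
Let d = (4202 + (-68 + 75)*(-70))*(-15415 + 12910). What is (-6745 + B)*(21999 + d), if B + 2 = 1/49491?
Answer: 344176673880704/5499 ≈ 6.2589e+10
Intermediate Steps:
B = -98981/49491 (B = -2 + 1/49491 = -98981/49491 ≈ -2.0000)
d = -9298560 (d = (4202 + 7*(-70))*(-2505) = (4202 - 490)*(-2505) = 3712*(-2505) = -9298560)
(-6745 + B)*(21999 + d) = (-6745 - 98981/49491)*(21999 - 9298560) = -333915776/49491*(-9276561) = 344176673880704/5499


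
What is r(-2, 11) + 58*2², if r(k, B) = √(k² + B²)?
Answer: 232 + 5*√5 ≈ 243.18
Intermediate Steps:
r(k, B) = √(B² + k²)
r(-2, 11) + 58*2² = √(11² + (-2)²) + 58*2² = √(121 + 4) + 58*4 = √125 + 232 = 5*√5 + 232 = 232 + 5*√5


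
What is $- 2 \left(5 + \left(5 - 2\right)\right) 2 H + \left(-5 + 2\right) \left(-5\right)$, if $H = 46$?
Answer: $-1457$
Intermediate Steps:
$- 2 \left(5 + \left(5 - 2\right)\right) 2 H + \left(-5 + 2\right) \left(-5\right) = - 2 \left(5 + \left(5 - 2\right)\right) 2 \cdot 46 + \left(-5 + 2\right) \left(-5\right) = - 2 \left(5 + 3\right) 2 \cdot 46 - -15 = - 2 \cdot 8 \cdot 2 \cdot 46 + 15 = \left(-2\right) 16 \cdot 46 + 15 = \left(-32\right) 46 + 15 = -1472 + 15 = -1457$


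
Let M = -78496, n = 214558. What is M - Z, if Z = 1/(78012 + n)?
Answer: -22965574721/292570 ≈ -78496.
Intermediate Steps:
Z = 1/292570 (Z = 1/(78012 + 214558) = 1/292570 ≈ 3.4180e-6)
M - Z = -78496 - 1*1/292570 = -78496 - 1/292570 = -22965574721/292570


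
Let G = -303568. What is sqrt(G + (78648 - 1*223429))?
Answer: I*sqrt(448349) ≈ 669.59*I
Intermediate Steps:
sqrt(G + (78648 - 1*223429)) = sqrt(-303568 + (78648 - 1*223429)) = sqrt(-303568 + (78648 - 223429)) = sqrt(-303568 - 144781) = sqrt(-448349) = I*sqrt(448349)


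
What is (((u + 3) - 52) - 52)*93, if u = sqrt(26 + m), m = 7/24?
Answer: -9393 + 31*sqrt(3786)/4 ≈ -8916.1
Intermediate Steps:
m = 7/24 (m = 7*(1/24) = 7/24 ≈ 0.29167)
u = sqrt(3786)/12 (u = sqrt(26 + 7/24) = sqrt(631/24) = sqrt(3786)/12 ≈ 5.1275)
(((u + 3) - 52) - 52)*93 = (((sqrt(3786)/12 + 3) - 52) - 52)*93 = (((3 + sqrt(3786)/12) - 52) - 52)*93 = ((-49 + sqrt(3786)/12) - 52)*93 = (-101 + sqrt(3786)/12)*93 = -9393 + 31*sqrt(3786)/4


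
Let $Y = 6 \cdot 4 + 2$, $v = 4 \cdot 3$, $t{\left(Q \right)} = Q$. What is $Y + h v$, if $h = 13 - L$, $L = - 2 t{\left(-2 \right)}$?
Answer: $134$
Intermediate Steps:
$v = 12$
$L = 4$ ($L = \left(-2\right) \left(-2\right) = 4$)
$Y = 26$ ($Y = 24 + 2 = 26$)
$h = 9$ ($h = 13 - 4 = 9$)
$Y + h v = 26 + 9 \cdot 12 = 26 + 108 = 134$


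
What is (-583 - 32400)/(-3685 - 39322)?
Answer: 32983/43007 ≈ 0.76692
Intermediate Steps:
(-583 - 32400)/(-3685 - 39322) = -32983/(-43007) = -32983*(-1/43007) = 32983/43007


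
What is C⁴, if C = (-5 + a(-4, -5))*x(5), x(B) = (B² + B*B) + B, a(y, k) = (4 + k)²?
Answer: 2342560000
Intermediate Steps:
x(B) = B + 2*B² (x(B) = (B² + B²) + B = 2*B² + B = B + 2*B²)
C = -220 (C = (-5 + (4 - 5)²)*(5*(1 + 2*5)) = (-5 + (-1)²)*(5*(1 + 10)) = (-5 + 1)*(5*11) = -4*55 = -220)
C⁴ = (-220)⁴ = 2342560000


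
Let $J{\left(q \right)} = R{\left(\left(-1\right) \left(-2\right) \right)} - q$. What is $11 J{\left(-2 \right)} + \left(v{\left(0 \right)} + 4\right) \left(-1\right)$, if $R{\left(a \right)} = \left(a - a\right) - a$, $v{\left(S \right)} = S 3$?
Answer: $-4$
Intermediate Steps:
$v{\left(S \right)} = 3 S$
$R{\left(a \right)} = - a$ ($R{\left(a \right)} = 0 - a = - a$)
$J{\left(q \right)} = -2 - q$ ($J{\left(q \right)} = - \left(-1\right) \left(-2\right) - q = \left(-1\right) 2 - q = -2 - q$)
$11 J{\left(-2 \right)} + \left(v{\left(0 \right)} + 4\right) \left(-1\right) = 11 \left(-2 - -2\right) + \left(3 \cdot 0 + 4\right) \left(-1\right) = 11 \left(-2 + 2\right) + \left(0 + 4\right) \left(-1\right) = 11 \cdot 0 + 4 \left(-1\right) = 0 - 4 = -4$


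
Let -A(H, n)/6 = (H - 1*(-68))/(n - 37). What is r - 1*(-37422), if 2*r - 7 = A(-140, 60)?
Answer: 1722005/46 ≈ 37435.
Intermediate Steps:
A(H, n) = -6*(68 + H)/(-37 + n) (A(H, n) = -6*(H - 1*(-68))/(n - 37) = -6*(H + 68)/(-37 + n) = -6*(68 + H)/(-37 + n))
r = 593/46 (r = 7/2 + (6*(-68 - 1*(-140))/(-37 + 60))/2 = 7/2 + (6*(-68 + 140)/23)/2 = 7/2 + (6*(1/23)*72)/2 = 7/2 + (1/2)*(432/23) = 7/2 + 216/23 = 593/46 ≈ 12.891)
r - 1*(-37422) = 593/46 - 1*(-37422) = 593/46 + 37422 = 1722005/46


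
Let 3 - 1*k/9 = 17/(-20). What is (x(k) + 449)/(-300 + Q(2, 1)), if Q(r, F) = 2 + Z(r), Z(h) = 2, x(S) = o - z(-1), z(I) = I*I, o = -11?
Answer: -437/296 ≈ -1.4764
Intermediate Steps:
k = 693/20 (k = 27 - 153/(-20) = 27 - 153*(-1)/20 = 27 - 9*(-17/20) = 27 + 153/20 = 693/20 ≈ 34.650)
z(I) = I**2
x(S) = -12 (x(S) = -11 - 1*(-1)**2 = -11 - 1*1 = -11 - 1 = -12)
Q(r, F) = 4 (Q(r, F) = 2 + 2 = 4)
(x(k) + 449)/(-300 + Q(2, 1)) = (-12 + 449)/(-300 + 4) = 437/(-296) = 437*(-1/296) = -437/296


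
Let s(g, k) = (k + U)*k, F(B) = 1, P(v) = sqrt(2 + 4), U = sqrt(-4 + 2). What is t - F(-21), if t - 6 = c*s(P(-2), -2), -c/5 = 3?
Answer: -55 + 30*I*sqrt(2) ≈ -55.0 + 42.426*I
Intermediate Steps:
U = I*sqrt(2) (U = sqrt(-2) = I*sqrt(2) ≈ 1.4142*I)
P(v) = sqrt(6)
c = -15 (c = -5*3 = -15)
s(g, k) = k*(k + I*sqrt(2)) (s(g, k) = (k + I*sqrt(2))*k = k*(k + I*sqrt(2)))
t = -54 + 30*I*sqrt(2) (t = 6 - (-30)*(-2 + I*sqrt(2)) = 6 - 15*(4 - 2*I*sqrt(2)) = 6 + (-60 + 30*I*sqrt(2)) = -54 + 30*I*sqrt(2) ≈ -54.0 + 42.426*I)
t - F(-21) = (-54 + 30*I*sqrt(2)) - 1*1 = (-54 + 30*I*sqrt(2)) - 1 = -55 + 30*I*sqrt(2)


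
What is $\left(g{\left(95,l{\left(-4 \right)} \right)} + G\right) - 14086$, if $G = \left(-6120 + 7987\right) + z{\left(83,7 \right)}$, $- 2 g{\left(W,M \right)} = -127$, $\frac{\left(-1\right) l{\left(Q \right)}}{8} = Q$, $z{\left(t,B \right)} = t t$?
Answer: $- \frac{10533}{2} \approx -5266.5$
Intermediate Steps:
$z{\left(t,B \right)} = t^{2}$
$l{\left(Q \right)} = - 8 Q$
$g{\left(W,M \right)} = \frac{127}{2}$ ($g{\left(W,M \right)} = \left(- \frac{1}{2}\right) \left(-127\right) = \frac{127}{2}$)
$G = 8756$ ($G = \left(-6120 + 7987\right) + 83^{2} = 1867 + 6889 = 8756$)
$\left(g{\left(95,l{\left(-4 \right)} \right)} + G\right) - 14086 = \left(\frac{127}{2} + 8756\right) - 14086 = \frac{17639}{2} - 14086 = - \frac{10533}{2}$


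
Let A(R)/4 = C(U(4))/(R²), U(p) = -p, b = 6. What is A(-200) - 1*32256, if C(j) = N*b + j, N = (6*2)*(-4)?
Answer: -80640073/2500 ≈ -32256.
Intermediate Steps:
N = -48 (N = 12*(-4) = -48)
C(j) = -288 + j (C(j) = -48*6 + j = -288 + j)
A(R) = -1168/R² (A(R) = 4*((-288 - 1*4)/(R²)) = 4*((-288 - 4)/R²) = 4*(-292/R²) = -1168/R²)
A(-200) - 1*32256 = -1168/(-200)² - 1*32256 = -1168*1/40000 - 32256 = -73/2500 - 32256 = -80640073/2500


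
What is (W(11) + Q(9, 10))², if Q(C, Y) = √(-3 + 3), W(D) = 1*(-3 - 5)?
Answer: 64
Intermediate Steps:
W(D) = -8 (W(D) = 1*(-8) = -8)
Q(C, Y) = 0 (Q(C, Y) = √0 = 0)
(W(11) + Q(9, 10))² = (-8 + 0)² = (-8)² = 64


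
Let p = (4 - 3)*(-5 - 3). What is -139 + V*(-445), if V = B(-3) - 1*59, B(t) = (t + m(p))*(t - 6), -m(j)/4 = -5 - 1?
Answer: 110221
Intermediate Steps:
p = -8 (p = 1*(-8) = -8)
m(j) = 24 (m(j) = -4*(-5 - 1) = -4*(-6) = 24)
B(t) = (-6 + t)*(24 + t) (B(t) = (t + 24)*(t - 6) = (24 + t)*(-6 + t) = (-6 + t)*(24 + t))
V = -248 (V = (-144 + (-3)**2 + 18*(-3)) - 1*59 = (-144 + 9 - 54) - 59 = -189 - 59 = -248)
-139 + V*(-445) = -139 - 248*(-445) = -139 + 110360 = 110221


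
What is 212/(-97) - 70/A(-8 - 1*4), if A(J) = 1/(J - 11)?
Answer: 155958/97 ≈ 1607.8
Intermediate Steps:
A(J) = 1/(-11 + J)
212/(-97) - 70/A(-8 - 1*4) = 212/(-97) - (-1330 - 280) = 212*(-1/97) - 70/(1/(-11 + (-8 - 4))) = -212/97 - 70/(1/(-11 - 12)) = -212/97 - 70/(1/(-23)) = -212/97 - 70/(-1/23) = -212/97 - 70*(-23) = -212/97 + 1610 = 155958/97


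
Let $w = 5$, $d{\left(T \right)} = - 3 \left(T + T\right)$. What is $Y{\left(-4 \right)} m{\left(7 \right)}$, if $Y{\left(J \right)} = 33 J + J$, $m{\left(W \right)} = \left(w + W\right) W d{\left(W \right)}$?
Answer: $479808$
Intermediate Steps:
$d{\left(T \right)} = - 6 T$ ($d{\left(T \right)} = - 3 \cdot 2 T = - 6 T$)
$m{\left(W \right)} = - 6 W^{2} \left(5 + W\right)$ ($m{\left(W \right)} = \left(5 + W\right) W \left(- 6 W\right) = \left(5 + W\right) \left(- 6 W^{2}\right) = - 6 W^{2} \left(5 + W\right)$)
$Y{\left(J \right)} = 34 J$
$Y{\left(-4 \right)} m{\left(7 \right)} = 34 \left(-4\right) 6 \cdot 7^{2} \left(-5 - 7\right) = - 136 \cdot 6 \cdot 49 \left(-5 - 7\right) = - 136 \cdot 6 \cdot 49 \left(-12\right) = \left(-136\right) \left(-3528\right) = 479808$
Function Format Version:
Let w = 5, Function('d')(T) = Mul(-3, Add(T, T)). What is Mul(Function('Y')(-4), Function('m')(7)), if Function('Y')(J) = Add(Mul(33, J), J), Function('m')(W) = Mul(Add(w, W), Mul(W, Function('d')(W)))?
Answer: 479808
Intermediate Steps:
Function('d')(T) = Mul(-6, T) (Function('d')(T) = Mul(-3, Mul(2, T)) = Mul(-6, T))
Function('m')(W) = Mul(-6, Pow(W, 2), Add(5, W)) (Function('m')(W) = Mul(Add(5, W), Mul(W, Mul(-6, W))) = Mul(Add(5, W), Mul(-6, Pow(W, 2))) = Mul(-6, Pow(W, 2), Add(5, W)))
Function('Y')(J) = Mul(34, J)
Mul(Function('Y')(-4), Function('m')(7)) = Mul(Mul(34, -4), Mul(6, Pow(7, 2), Add(-5, Mul(-1, 7)))) = Mul(-136, Mul(6, 49, Add(-5, -7))) = Mul(-136, Mul(6, 49, -12)) = Mul(-136, -3528) = 479808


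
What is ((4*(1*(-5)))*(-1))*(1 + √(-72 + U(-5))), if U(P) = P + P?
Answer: 20 + 20*I*√82 ≈ 20.0 + 181.11*I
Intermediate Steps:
U(P) = 2*P
((4*(1*(-5)))*(-1))*(1 + √(-72 + U(-5))) = ((4*(1*(-5)))*(-1))*(1 + √(-72 + 2*(-5))) = ((4*(-5))*(-1))*(1 + √(-72 - 10)) = (-20*(-1))*(1 + √(-82)) = 20*(1 + I*√82) = 20 + 20*I*√82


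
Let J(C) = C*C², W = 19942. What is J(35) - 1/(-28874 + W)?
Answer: 382959501/8932 ≈ 42875.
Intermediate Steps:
J(C) = C³
J(35) - 1/(-28874 + W) = 35³ - 1/(-28874 + 19942) = 42875 - 1/(-8932) = 42875 - 1*(-1/8932) = 42875 + 1/8932 = 382959501/8932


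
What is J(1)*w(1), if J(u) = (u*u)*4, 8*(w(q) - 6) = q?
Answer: 49/2 ≈ 24.500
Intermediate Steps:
w(q) = 6 + q/8
J(u) = 4*u² (J(u) = u²*4 = 4*u²)
J(1)*w(1) = (4*1²)*(6 + (⅛)*1) = (4*1)*(6 + ⅛) = 4*(49/8) = 49/2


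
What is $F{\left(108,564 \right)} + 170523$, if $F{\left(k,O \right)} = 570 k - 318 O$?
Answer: $52731$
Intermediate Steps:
$F{\left(k,O \right)} = - 318 O + 570 k$
$F{\left(108,564 \right)} + 170523 = \left(\left(-318\right) 564 + 570 \cdot 108\right) + 170523 = \left(-179352 + 61560\right) + 170523 = -117792 + 170523 = 52731$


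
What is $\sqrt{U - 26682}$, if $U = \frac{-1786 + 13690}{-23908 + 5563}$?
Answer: $\frac{i \sqrt{997750293770}}{6115} \approx 163.35 i$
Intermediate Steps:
$U = - \frac{3968}{6115}$ ($U = \frac{11904}{-18345} = 11904 \left(- \frac{1}{18345}\right) = - \frac{3968}{6115} \approx -0.6489$)
$\sqrt{U - 26682} = \sqrt{- \frac{3968}{6115} - 26682} = \sqrt{- \frac{163164398}{6115}} = \frac{i \sqrt{997750293770}}{6115}$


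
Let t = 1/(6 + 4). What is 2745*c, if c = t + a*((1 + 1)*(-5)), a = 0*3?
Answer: 549/2 ≈ 274.50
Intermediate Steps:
a = 0
t = ⅒ (t = 1/10 = ⅒ ≈ 0.10000)
c = ⅒ (c = ⅒ + 0*((1 + 1)*(-5)) = ⅒ + 0*(2*(-5)) = ⅒ + 0*(-10) = ⅒ + 0 = ⅒ ≈ 0.10000)
2745*c = 2745*(⅒) = 549/2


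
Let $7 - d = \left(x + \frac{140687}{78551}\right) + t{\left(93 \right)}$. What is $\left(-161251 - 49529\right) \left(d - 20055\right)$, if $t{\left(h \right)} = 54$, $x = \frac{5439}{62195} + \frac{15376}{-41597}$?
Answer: $\frac{24603813227080168511184}{5806322527819} \approx 4.2374 \cdot 10^{9}$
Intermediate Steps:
$x = - \frac{104294891}{369589345}$ ($x = 5439 \cdot \frac{1}{62195} + 15376 \left(- \frac{1}{41597}\right) = \frac{777}{8885} - \frac{15376}{41597} = - \frac{104294891}{369589345} \approx -0.28219$)
$d = - \frac{1408289742234539}{29031612639095}$ ($d = 7 - \left(\left(- \frac{104294891}{369589345} + \frac{140687}{78551}\right) + 54\right) = 7 - \left(\frac{43803948197074}{29031612639095} + 54\right) = 7 - \frac{1611511030708204}{29031612639095} = - \frac{1408289742234539}{29031612639095} \approx -48.509$)
$\left(-161251 - 49529\right) \left(d - 20055\right) = \left(-161251 - 49529\right) \left(- \frac{1408289742234539}{29031612639095} - 20055\right) = \left(-210780\right) \left(- \frac{583637281219284764}{29031612639095}\right) = \frac{24603813227080168511184}{5806322527819}$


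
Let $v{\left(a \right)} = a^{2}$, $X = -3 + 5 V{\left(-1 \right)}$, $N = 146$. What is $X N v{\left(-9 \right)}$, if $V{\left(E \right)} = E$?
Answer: $-94608$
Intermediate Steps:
$X = -8$ ($X = -3 + 5 \left(-1\right) = -3 - 5 = -8$)
$X N v{\left(-9 \right)} = \left(-8\right) 146 \left(-9\right)^{2} = \left(-1168\right) 81 = -94608$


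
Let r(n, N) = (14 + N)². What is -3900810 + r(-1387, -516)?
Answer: -3648806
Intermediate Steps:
-3900810 + r(-1387, -516) = -3900810 + (14 - 516)² = -3900810 + (-502)² = -3900810 + 252004 = -3648806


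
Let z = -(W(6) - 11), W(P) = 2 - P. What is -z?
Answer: -15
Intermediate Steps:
z = 15 (z = -((2 - 1*6) - 11) = -((2 - 6) - 11) = -(-4 - 11) = -1*(-15) = 15)
-z = -1*15 = -15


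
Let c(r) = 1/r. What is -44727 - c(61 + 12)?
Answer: -3265072/73 ≈ -44727.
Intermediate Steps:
-44727 - c(61 + 12) = -44727 - 1/(61 + 12) = -44727 - 1/73 = -3265072/73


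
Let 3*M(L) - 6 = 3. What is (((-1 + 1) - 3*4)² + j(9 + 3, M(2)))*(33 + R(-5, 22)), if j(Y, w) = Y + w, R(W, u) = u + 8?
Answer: 10017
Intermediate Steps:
M(L) = 3 (M(L) = 2 + (⅓)*3 = 2 + 1 = 3)
R(W, u) = 8 + u
(((-1 + 1) - 3*4)² + j(9 + 3, M(2)))*(33 + R(-5, 22)) = (((-1 + 1) - 3*4)² + ((9 + 3) + 3))*(33 + (8 + 22)) = ((0 - 12)² + (12 + 3))*(33 + 30) = ((-12)² + 15)*63 = (144 + 15)*63 = 159*63 = 10017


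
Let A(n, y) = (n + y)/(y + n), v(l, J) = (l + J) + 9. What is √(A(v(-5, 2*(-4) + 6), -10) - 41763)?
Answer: I*√41762 ≈ 204.36*I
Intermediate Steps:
v(l, J) = 9 + J + l (v(l, J) = (J + l) + 9 = 9 + J + l)
A(n, y) = 1 (A(n, y) = (n + y)/(n + y) = 1)
√(A(v(-5, 2*(-4) + 6), -10) - 41763) = √(1 - 41763) = √(-41762) = I*√41762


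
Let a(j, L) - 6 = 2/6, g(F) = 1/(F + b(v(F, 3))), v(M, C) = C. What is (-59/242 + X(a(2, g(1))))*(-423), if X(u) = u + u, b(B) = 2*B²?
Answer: -1271679/242 ≈ -5254.9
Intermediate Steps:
g(F) = 1/(18 + F) (g(F) = 1/(F + 2*3²) = 1/(F + 2*9) = 1/(F + 18) = 1/(18 + F))
a(j, L) = 19/3 (a(j, L) = 6 + 2/6 = 6 + 2*(⅙) = 6 + ⅓ = 19/3)
X(u) = 2*u
(-59/242 + X(a(2, g(1))))*(-423) = (-59/242 + 2*(19/3))*(-423) = (-59*1/242 + 38/3)*(-423) = (-59/242 + 38/3)*(-423) = (9019/726)*(-423) = -1271679/242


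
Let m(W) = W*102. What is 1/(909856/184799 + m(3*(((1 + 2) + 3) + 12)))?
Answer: 184799/1018782748 ≈ 0.00018139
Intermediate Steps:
m(W) = 102*W
1/(909856/184799 + m(3*(((1 + 2) + 3) + 12))) = 1/(909856/184799 + 102*(3*(((1 + 2) + 3) + 12))) = 1/(909856*(1/184799) + 102*(3*((3 + 3) + 12))) = 1/(909856/184799 + 102*(3*(6 + 12))) = 1/(909856/184799 + 102*(3*18)) = 1/(909856/184799 + 102*54) = 1/(909856/184799 + 5508) = 1/(1018782748/184799) = 184799/1018782748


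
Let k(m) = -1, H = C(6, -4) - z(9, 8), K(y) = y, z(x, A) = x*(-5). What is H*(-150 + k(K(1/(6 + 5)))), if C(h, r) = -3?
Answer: -6342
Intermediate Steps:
z(x, A) = -5*x
H = 42 (H = -3 - (-5)*9 = -3 - 1*(-45) = -3 + 45 = 42)
H*(-150 + k(K(1/(6 + 5)))) = 42*(-150 - 1) = 42*(-151) = -6342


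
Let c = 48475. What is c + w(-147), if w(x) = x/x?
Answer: 48476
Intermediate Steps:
w(x) = 1
c + w(-147) = 48475 + 1 = 48476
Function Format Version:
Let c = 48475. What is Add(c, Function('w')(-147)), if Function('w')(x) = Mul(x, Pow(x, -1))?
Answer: 48476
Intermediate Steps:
Function('w')(x) = 1
Add(c, Function('w')(-147)) = Add(48475, 1) = 48476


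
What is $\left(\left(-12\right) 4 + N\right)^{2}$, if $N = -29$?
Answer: $5929$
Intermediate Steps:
$\left(\left(-12\right) 4 + N\right)^{2} = \left(\left(-12\right) 4 - 29\right)^{2} = \left(-48 - 29\right)^{2} = \left(-77\right)^{2} = 5929$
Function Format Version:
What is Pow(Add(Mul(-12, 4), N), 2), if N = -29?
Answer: 5929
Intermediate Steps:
Pow(Add(Mul(-12, 4), N), 2) = Pow(Add(Mul(-12, 4), -29), 2) = Pow(Add(-48, -29), 2) = Pow(-77, 2) = 5929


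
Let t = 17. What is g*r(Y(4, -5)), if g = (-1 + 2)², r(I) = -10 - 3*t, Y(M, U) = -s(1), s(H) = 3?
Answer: -61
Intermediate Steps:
Y(M, U) = -3 (Y(M, U) = -1*3 = -3)
r(I) = -61 (r(I) = -10 - 3*17 = -10 - 1*51 = -10 - 51 = -61)
g = 1 (g = 1² = 1)
g*r(Y(4, -5)) = 1*(-61) = -61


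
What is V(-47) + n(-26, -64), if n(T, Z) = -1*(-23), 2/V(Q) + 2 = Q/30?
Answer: 2401/107 ≈ 22.439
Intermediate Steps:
V(Q) = 2/(-2 + Q/30)
n(T, Z) = 23
V(-47) + n(-26, -64) = 60/(-60 - 47) + 23 = 60/(-107) + 23 = 60*(-1/107) + 23 = -60/107 + 23 = 2401/107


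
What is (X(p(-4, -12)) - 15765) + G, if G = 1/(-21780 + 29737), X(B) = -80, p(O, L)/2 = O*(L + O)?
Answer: -126078664/7957 ≈ -15845.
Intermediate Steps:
p(O, L) = 2*O*(L + O) (p(O, L) = 2*(O*(L + O)) = 2*O*(L + O))
G = 1/7957 ≈ 0.00012568
(X(p(-4, -12)) - 15765) + G = (-80 - 15765) + 1/7957 = -15845 + 1/7957 = -126078664/7957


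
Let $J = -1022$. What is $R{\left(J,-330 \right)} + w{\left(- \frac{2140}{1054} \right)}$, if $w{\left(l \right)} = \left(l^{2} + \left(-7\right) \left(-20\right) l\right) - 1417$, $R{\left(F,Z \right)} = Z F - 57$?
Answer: $\frac{93179710294}{277729} \approx 3.3551 \cdot 10^{5}$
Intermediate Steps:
$R{\left(F,Z \right)} = -57 + F Z$ ($R{\left(F,Z \right)} = F Z - 57 = -57 + F Z$)
$w{\left(l \right)} = -1417 + l^{2} + 140 l$ ($w{\left(l \right)} = \left(l^{2} + 140 l\right) - 1417 = -1417 + l^{2} + 140 l$)
$R{\left(J,-330 \right)} + w{\left(- \frac{2140}{1054} \right)} = \left(-57 - -337260\right) + \left(-1417 + \left(- \frac{2140}{1054}\right)^{2} + 140 \left(- \frac{2140}{1054}\right)\right) = \left(-57 + 337260\right) + \left(-1417 + \left(\left(-2140\right) \frac{1}{1054}\right)^{2} + 140 \left(\left(-2140\right) \frac{1}{1054}\right)\right) = 337203 + \left(-1417 + \left(- \frac{1070}{527}\right)^{2} + 140 \left(- \frac{1070}{527}\right)\right) = 337203 - \frac{471341693}{277729} = \frac{93179710294}{277729}$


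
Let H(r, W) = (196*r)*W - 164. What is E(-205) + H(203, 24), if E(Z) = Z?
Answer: 954543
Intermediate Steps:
H(r, W) = -164 + 196*W*r (H(r, W) = 196*W*r - 164 = -164 + 196*W*r)
E(-205) + H(203, 24) = -205 + (-164 + 196*24*203) = -205 + (-164 + 954912) = -205 + 954748 = 954543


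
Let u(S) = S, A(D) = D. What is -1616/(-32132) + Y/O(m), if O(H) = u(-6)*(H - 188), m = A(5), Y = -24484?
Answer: -98118190/4410117 ≈ -22.248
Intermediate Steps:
m = 5
O(H) = 1128 - 6*H (O(H) = -6*(H - 188) = -6*(-188 + H) = 1128 - 6*H)
-1616/(-32132) + Y/O(m) = -1616/(-32132) - 24484/(1128 - 6*5) = -1616*(-1/32132) - 24484/(1128 - 30) = 404/8033 - 24484/1098 = 404/8033 - 24484*1/1098 = 404/8033 - 12242/549 = -98118190/4410117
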